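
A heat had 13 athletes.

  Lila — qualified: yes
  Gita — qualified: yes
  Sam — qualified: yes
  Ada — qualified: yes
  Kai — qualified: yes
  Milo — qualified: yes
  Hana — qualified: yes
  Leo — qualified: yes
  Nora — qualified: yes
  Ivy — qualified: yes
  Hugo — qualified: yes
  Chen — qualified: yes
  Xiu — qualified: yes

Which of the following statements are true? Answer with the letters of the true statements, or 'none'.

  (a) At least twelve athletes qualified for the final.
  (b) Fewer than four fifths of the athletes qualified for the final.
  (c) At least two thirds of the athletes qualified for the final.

(a), (c)

|A| = 13, |A ∩ B| = 13, |A ∖ B| = 0.
(a) |A ∩ B| ≥ 12: holds.
(b) |A ∩ B| / |A| < 4/5: fails.
(c) |A ∩ B| / |A| ≥ 2/3: holds.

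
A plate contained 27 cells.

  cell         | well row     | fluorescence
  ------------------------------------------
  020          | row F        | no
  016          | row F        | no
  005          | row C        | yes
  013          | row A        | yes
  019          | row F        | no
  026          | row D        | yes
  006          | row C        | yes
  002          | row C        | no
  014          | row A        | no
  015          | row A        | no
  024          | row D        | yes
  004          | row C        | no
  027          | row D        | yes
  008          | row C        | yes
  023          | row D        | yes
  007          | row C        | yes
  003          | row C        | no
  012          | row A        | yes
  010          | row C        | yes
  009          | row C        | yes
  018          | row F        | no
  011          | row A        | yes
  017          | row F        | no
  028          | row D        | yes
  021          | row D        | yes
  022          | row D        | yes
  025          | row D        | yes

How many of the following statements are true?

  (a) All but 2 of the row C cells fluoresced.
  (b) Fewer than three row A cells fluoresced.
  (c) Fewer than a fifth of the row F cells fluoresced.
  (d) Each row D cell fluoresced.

(a) row C: |A| = 9, |A ∩ B| = 6; needs |A ∖ B| = 2 — false.
(b) row A: |A| = 5, |A ∩ B| = 3; needs |A ∩ B| < 3 — false.
(c) row F: |A| = 5, |A ∩ B| = 0; needs |A ∩ B| / |A| < 1/5 — true.
(d) row D: |A| = 8, |A ∩ B| = 8; needs A ⊆ B, i.e. every element of A is in B (|A ∖ B| = 0) — true.

2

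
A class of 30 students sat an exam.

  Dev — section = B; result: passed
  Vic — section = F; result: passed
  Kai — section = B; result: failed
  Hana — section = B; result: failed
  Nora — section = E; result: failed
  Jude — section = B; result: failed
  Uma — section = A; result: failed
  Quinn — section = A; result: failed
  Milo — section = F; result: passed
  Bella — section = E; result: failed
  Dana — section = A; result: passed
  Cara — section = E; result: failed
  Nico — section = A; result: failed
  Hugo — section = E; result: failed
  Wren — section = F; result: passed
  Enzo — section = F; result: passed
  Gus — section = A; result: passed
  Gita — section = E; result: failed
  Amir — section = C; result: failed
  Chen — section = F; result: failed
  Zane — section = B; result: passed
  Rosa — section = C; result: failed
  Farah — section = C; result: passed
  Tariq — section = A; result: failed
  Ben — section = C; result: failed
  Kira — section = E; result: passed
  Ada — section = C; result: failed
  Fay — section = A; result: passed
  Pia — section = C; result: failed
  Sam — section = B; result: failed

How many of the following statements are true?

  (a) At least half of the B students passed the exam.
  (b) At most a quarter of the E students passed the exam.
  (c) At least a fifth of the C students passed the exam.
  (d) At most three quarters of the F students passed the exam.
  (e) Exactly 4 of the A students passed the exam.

(a) B: |A| = 6, |A ∩ B| = 2; needs |A ∩ B| ≥ |A ∖ B| — false.
(b) E: |A| = 6, |A ∩ B| = 1; needs |A ∩ B| / |A| ≤ 1/4 — true.
(c) C: |A| = 6, |A ∩ B| = 1; needs |A ∩ B| / |A| ≥ 1/5 — false.
(d) F: |A| = 5, |A ∩ B| = 4; needs |A ∩ B| / |A| ≤ 3/4 — false.
(e) A: |A| = 7, |A ∩ B| = 3; needs |A ∩ B| = 4 — false.

1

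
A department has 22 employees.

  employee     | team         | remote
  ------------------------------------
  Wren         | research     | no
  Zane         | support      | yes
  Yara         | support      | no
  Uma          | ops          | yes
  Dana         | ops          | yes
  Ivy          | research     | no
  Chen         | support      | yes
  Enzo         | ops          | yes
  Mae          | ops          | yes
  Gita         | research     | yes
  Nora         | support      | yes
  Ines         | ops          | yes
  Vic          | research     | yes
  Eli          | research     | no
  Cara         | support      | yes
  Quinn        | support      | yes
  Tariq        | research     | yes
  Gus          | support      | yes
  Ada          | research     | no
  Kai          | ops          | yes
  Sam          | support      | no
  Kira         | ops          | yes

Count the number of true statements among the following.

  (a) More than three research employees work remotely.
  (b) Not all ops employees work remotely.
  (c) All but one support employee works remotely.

(a) research: |A| = 7, |A ∩ B| = 3; needs |A ∩ B| > 3 — false.
(b) ops: |A| = 7, |A ∩ B| = 7; needs A ⊄ B (|A ∖ B| ≥ 1) — false.
(c) support: |A| = 8, |A ∩ B| = 6; needs |A ∖ B| = 1 — false.

0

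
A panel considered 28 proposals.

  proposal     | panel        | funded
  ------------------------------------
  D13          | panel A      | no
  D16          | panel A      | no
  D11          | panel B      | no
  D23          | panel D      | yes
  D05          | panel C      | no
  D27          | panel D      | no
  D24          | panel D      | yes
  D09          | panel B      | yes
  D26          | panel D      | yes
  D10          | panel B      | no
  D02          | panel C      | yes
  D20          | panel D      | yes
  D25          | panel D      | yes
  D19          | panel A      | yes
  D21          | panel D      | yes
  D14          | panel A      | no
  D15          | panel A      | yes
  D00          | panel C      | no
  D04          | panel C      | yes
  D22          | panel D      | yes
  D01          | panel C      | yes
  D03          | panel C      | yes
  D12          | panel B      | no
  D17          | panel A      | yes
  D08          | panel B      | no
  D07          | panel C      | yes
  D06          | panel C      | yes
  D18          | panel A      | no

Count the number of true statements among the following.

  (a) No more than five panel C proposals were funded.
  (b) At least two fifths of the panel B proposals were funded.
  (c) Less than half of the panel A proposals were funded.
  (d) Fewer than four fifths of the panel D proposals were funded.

1

(a) panel C: |A| = 8, |A ∩ B| = 6; needs |A ∩ B| ≤ 5 — false.
(b) panel B: |A| = 5, |A ∩ B| = 1; needs |A ∩ B| / |A| ≥ 2/5 — false.
(c) panel A: |A| = 7, |A ∩ B| = 3; needs |A ∩ B| < |A ∖ B| — true.
(d) panel D: |A| = 8, |A ∩ B| = 7; needs |A ∩ B| / |A| < 4/5 — false.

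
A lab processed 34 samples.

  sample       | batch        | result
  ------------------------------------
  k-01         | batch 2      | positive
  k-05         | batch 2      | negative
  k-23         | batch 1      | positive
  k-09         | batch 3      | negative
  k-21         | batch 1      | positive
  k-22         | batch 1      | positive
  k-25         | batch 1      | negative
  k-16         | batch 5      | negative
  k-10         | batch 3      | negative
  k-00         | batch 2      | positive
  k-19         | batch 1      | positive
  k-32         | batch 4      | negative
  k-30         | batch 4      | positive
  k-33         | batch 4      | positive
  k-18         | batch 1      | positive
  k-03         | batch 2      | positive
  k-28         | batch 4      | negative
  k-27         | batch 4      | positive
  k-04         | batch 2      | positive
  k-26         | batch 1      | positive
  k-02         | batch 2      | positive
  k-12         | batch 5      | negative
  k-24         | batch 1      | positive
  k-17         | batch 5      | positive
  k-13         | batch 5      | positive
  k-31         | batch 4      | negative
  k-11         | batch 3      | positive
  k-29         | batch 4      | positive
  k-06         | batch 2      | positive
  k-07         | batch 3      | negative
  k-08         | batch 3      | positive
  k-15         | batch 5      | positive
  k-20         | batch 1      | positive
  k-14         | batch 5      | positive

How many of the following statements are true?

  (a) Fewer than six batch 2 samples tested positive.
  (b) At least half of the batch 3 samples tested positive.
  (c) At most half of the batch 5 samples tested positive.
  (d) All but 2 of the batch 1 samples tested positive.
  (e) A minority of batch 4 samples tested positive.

(a) batch 2: |A| = 7, |A ∩ B| = 6; needs |A ∩ B| < 6 — false.
(b) batch 3: |A| = 5, |A ∩ B| = 2; needs |A ∩ B| ≥ |A ∖ B| — false.
(c) batch 5: |A| = 6, |A ∩ B| = 4; needs |A ∩ B| ≤ |A ∖ B| — false.
(d) batch 1: |A| = 9, |A ∩ B| = 8; needs |A ∖ B| = 2 — false.
(e) batch 4: |A| = 7, |A ∩ B| = 4; needs |A ∩ B| < |A ∖ B| — false.

0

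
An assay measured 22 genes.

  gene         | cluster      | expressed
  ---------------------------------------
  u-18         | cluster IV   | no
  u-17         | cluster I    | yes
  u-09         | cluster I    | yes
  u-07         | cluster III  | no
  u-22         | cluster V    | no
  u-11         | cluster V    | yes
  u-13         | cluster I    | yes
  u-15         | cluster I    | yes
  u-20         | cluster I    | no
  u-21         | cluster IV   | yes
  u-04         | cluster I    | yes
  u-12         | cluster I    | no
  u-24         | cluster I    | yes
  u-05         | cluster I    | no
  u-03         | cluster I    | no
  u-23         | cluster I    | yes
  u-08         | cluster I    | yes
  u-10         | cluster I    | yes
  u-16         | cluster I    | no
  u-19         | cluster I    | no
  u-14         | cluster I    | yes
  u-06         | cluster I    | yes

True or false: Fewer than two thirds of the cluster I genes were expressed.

True

The determiner here denotes the relation: |A ∩ B| / |A| < 2/3.
|A| = 17, |A ∩ B| = 11, |A ∖ B| = 6.
|A ∩ B|/|A| = 11/17, so the statement is true.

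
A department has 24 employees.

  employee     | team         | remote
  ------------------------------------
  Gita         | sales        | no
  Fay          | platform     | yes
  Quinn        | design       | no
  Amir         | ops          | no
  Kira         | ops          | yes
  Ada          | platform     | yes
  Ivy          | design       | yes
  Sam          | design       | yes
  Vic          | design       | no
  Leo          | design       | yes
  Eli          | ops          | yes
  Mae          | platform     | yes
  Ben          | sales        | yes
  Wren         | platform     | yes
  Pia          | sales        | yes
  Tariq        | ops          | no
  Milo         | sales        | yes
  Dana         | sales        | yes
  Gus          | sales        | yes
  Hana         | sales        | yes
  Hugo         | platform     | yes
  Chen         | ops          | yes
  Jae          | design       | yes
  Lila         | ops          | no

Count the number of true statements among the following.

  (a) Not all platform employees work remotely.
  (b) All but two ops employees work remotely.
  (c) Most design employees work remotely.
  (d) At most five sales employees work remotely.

1

(a) platform: |A| = 5, |A ∩ B| = 5; needs A ⊄ B (|A ∖ B| ≥ 1) — false.
(b) ops: |A| = 6, |A ∩ B| = 3; needs |A ∖ B| = 2 — false.
(c) design: |A| = 6, |A ∩ B| = 4; needs |A ∩ B| > |A ∖ B| — true.
(d) sales: |A| = 7, |A ∩ B| = 6; needs |A ∩ B| ≤ 5 — false.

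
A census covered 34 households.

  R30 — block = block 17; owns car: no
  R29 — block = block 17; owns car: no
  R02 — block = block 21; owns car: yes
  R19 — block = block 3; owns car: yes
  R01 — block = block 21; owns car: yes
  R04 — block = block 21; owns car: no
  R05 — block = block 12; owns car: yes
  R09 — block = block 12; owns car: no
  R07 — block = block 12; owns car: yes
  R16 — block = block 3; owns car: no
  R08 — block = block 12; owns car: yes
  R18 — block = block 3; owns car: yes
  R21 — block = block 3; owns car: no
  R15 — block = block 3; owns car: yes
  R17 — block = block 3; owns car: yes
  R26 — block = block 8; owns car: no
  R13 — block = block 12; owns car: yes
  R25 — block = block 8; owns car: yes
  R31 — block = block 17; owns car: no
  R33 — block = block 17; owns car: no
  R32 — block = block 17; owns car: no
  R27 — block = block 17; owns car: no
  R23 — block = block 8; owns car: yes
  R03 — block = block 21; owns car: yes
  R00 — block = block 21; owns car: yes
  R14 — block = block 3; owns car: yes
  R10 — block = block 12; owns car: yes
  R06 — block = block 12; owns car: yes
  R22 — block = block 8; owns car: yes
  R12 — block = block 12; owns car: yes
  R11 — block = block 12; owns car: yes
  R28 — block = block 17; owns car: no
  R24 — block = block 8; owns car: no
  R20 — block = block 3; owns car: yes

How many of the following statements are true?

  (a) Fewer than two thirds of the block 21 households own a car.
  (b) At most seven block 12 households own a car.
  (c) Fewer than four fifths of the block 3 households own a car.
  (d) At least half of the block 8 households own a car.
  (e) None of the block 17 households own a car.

(a) block 21: |A| = 5, |A ∩ B| = 4; needs |A ∩ B| / |A| < 2/3 — false.
(b) block 12: |A| = 9, |A ∩ B| = 8; needs |A ∩ B| ≤ 7 — false.
(c) block 3: |A| = 8, |A ∩ B| = 6; needs |A ∩ B| / |A| < 4/5 — true.
(d) block 8: |A| = 5, |A ∩ B| = 3; needs |A ∩ B| ≥ |A ∖ B| — true.
(e) block 17: |A| = 7, |A ∩ B| = 0; needs A ∩ B = ∅ (|A ∩ B| = 0) — true.

3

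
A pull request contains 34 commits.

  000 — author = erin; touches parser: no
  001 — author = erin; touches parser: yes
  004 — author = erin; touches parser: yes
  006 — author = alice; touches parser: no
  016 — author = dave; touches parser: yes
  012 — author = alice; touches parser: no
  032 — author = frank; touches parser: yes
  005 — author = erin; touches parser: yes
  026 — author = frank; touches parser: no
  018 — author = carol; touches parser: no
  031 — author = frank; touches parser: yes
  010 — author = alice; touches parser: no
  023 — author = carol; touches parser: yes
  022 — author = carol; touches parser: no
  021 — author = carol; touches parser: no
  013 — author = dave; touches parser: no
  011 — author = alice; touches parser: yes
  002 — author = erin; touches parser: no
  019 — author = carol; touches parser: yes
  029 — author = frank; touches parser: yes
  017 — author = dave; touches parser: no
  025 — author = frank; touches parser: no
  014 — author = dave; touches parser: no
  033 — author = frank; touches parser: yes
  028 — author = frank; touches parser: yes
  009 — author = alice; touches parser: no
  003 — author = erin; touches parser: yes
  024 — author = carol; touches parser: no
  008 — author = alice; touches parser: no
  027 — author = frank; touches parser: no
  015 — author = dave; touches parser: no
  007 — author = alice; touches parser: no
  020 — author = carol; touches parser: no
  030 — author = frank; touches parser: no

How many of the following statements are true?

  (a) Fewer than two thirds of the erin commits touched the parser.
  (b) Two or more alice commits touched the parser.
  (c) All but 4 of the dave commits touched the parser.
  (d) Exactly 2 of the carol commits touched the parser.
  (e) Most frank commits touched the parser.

3

(a) erin: |A| = 6, |A ∩ B| = 4; needs |A ∩ B| / |A| < 2/3 — false.
(b) alice: |A| = 7, |A ∩ B| = 1; needs |A ∩ B| ≥ 2 — false.
(c) dave: |A| = 5, |A ∩ B| = 1; needs |A ∖ B| = 4 — true.
(d) carol: |A| = 7, |A ∩ B| = 2; needs |A ∩ B| = 2 — true.
(e) frank: |A| = 9, |A ∩ B| = 5; needs |A ∩ B| > |A ∖ B| — true.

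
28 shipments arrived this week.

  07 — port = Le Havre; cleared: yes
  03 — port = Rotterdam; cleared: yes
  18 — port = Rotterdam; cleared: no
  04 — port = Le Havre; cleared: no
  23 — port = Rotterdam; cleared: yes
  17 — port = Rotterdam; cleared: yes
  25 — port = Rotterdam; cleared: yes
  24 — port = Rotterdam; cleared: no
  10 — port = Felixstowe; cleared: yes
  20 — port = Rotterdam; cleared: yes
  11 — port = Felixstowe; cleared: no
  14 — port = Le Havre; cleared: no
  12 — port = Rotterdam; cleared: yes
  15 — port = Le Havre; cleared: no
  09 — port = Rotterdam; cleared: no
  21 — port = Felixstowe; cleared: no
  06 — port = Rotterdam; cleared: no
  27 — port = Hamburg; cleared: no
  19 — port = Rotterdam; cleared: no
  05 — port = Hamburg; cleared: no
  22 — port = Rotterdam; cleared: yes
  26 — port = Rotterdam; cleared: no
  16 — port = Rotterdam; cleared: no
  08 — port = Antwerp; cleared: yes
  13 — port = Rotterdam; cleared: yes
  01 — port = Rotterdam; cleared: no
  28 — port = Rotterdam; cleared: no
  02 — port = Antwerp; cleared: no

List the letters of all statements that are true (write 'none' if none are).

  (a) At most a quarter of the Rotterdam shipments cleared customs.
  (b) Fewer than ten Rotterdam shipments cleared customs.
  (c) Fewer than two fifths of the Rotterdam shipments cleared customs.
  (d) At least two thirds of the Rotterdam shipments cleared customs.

|A| = 17, |A ∩ B| = 8, |A ∖ B| = 9.
(a) |A ∩ B| / |A| ≤ 1/4: fails.
(b) |A ∩ B| < 10: holds.
(c) |A ∩ B| / |A| < 2/5: fails.
(d) |A ∩ B| / |A| ≥ 2/3: fails.

(b)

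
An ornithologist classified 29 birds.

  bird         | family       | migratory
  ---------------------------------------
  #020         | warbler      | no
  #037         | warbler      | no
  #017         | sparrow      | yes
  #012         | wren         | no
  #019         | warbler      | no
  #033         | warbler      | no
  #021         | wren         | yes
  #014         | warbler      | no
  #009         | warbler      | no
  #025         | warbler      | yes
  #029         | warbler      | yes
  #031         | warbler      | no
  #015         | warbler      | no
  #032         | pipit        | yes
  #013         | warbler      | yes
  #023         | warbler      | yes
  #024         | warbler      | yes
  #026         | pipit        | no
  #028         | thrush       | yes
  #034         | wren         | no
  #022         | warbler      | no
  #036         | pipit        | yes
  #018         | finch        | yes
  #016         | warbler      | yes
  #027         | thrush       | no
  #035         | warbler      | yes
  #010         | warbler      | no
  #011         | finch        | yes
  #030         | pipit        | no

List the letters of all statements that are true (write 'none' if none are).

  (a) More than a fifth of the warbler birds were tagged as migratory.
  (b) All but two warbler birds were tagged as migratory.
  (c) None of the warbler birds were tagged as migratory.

(a)

|A| = 17, |A ∩ B| = 7, |A ∖ B| = 10.
(a) |A ∩ B| / |A| > 1/5: holds.
(b) |A ∖ B| = 2: fails.
(c) A ∩ B = ∅ (|A ∩ B| = 0): fails.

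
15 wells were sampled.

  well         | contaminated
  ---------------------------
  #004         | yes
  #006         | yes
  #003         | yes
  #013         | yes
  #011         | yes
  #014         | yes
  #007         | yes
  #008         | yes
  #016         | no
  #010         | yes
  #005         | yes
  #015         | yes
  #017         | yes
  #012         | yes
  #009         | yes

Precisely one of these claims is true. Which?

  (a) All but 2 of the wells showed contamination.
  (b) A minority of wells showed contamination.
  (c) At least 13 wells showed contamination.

|A| = 15, |A ∩ B| = 14, |A ∖ B| = 1.
(a) requires |A ∖ B| = 2: false.
(b) requires |A ∩ B| < |A ∖ B|: false.
(c) requires |A ∩ B| ≥ 13: true.

(c)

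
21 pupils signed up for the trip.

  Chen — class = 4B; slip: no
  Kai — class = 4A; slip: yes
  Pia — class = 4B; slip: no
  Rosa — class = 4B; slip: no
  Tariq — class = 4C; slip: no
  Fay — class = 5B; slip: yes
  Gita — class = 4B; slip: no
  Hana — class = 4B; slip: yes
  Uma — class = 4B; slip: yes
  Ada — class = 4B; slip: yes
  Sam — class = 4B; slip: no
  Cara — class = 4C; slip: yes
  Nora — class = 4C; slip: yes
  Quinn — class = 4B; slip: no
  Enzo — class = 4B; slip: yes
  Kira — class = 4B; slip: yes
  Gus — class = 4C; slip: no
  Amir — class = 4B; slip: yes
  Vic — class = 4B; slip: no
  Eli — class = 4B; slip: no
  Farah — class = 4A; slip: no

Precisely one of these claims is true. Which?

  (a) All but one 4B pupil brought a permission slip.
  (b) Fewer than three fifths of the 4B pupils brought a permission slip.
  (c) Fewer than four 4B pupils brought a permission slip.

(b)

|A| = 14, |A ∩ B| = 6, |A ∖ B| = 8.
(a) requires |A ∖ B| = 1: false.
(b) requires |A ∩ B| / |A| < 3/5: true.
(c) requires |A ∩ B| < 4: false.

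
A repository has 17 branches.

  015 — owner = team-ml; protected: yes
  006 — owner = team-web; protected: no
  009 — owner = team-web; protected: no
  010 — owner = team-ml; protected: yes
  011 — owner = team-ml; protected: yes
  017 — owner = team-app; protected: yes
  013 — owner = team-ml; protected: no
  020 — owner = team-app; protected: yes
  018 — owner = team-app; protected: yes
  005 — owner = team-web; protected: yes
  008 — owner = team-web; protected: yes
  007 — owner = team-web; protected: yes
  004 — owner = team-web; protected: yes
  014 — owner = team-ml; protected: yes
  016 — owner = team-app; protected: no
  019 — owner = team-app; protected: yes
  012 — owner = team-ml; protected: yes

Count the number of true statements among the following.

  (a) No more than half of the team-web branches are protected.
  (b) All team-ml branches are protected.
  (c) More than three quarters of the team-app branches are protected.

1

(a) team-web: |A| = 6, |A ∩ B| = 4; needs |A ∩ B| ≤ |A ∖ B| — false.
(b) team-ml: |A| = 6, |A ∩ B| = 5; needs A ⊆ B, i.e. every element of A is in B (|A ∖ B| = 0) — false.
(c) team-app: |A| = 5, |A ∩ B| = 4; needs |A ∩ B| / |A| > 3/4 — true.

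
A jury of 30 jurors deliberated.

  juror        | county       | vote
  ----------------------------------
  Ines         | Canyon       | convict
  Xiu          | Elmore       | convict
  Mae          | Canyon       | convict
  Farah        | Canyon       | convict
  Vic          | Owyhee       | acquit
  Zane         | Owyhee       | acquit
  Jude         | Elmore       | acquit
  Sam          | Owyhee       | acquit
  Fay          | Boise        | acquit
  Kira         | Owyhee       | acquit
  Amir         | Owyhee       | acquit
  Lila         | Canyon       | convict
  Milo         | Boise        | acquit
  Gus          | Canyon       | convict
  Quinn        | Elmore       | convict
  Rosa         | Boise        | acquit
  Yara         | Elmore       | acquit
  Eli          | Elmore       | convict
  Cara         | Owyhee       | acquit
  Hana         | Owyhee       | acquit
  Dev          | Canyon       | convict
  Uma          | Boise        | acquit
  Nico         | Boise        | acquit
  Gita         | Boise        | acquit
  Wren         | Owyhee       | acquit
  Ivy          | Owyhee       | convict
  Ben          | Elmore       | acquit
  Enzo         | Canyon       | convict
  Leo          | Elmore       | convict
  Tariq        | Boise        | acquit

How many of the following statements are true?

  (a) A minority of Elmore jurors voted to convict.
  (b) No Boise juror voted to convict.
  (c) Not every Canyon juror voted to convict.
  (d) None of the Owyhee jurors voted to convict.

1

(a) Elmore: |A| = 7, |A ∩ B| = 4; needs |A ∩ B| < |A ∖ B| — false.
(b) Boise: |A| = 7, |A ∩ B| = 0; needs A ∩ B = ∅ (|A ∩ B| = 0) — true.
(c) Canyon: |A| = 7, |A ∩ B| = 7; needs A ⊄ B (|A ∖ B| ≥ 1) — false.
(d) Owyhee: |A| = 9, |A ∩ B| = 1; needs A ∩ B = ∅ (|A ∩ B| = 0) — false.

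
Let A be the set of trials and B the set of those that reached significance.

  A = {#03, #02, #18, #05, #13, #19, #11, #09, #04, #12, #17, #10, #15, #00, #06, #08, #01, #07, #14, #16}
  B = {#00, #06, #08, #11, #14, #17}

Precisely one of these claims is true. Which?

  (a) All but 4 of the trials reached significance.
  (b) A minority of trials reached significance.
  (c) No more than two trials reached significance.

|A| = 20, |A ∩ B| = 6, |A ∖ B| = 14.
(a) requires |A ∖ B| = 4: false.
(b) requires |A ∩ B| < |A ∖ B|: true.
(c) requires |A ∩ B| ≤ 2: false.

(b)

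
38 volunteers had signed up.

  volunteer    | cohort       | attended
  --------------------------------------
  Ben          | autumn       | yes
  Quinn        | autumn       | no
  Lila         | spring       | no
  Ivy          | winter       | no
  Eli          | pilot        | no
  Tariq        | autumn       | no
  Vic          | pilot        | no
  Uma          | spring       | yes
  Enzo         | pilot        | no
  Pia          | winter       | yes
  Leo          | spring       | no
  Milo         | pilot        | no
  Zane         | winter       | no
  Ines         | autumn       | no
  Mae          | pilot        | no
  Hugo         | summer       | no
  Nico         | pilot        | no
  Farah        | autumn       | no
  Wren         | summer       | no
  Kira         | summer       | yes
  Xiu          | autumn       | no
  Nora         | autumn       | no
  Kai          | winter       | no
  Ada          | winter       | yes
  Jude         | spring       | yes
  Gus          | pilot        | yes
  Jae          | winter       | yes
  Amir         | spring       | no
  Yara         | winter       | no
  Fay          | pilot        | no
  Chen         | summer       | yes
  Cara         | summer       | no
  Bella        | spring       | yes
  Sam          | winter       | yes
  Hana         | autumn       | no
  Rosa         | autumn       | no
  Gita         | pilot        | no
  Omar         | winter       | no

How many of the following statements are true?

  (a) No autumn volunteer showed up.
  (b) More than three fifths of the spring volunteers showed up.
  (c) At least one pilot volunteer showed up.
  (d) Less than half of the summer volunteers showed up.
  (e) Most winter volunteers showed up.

2

(a) autumn: |A| = 9, |A ∩ B| = 1; needs A ∩ B = ∅ (|A ∩ B| = 0) — false.
(b) spring: |A| = 6, |A ∩ B| = 3; needs |A ∩ B| / |A| > 3/5 — false.
(c) pilot: |A| = 9, |A ∩ B| = 1; needs A ∩ B ≠ ∅ (|A ∩ B| ≥ 1) — true.
(d) summer: |A| = 5, |A ∩ B| = 2; needs |A ∩ B| < |A ∖ B| — true.
(e) winter: |A| = 9, |A ∩ B| = 4; needs |A ∩ B| > |A ∖ B| — false.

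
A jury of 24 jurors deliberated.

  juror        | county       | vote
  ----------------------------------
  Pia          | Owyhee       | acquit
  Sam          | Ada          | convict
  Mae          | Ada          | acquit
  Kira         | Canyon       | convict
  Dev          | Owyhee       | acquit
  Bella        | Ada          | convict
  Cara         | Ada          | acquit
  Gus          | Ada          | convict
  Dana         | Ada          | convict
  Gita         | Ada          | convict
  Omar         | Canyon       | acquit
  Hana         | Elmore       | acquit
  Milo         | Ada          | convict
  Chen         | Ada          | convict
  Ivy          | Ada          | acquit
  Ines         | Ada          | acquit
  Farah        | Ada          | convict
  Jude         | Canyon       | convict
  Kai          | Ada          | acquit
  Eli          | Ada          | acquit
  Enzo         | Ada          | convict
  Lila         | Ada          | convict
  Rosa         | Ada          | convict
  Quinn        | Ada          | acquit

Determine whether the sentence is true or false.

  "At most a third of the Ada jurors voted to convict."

False

The determiner here denotes the relation: |A ∩ B| / |A| ≤ 1/3.
|A| = 18, |A ∩ B| = 11, |A ∖ B| = 7.
|A ∩ B|/|A| = 11/18, so the statement is false.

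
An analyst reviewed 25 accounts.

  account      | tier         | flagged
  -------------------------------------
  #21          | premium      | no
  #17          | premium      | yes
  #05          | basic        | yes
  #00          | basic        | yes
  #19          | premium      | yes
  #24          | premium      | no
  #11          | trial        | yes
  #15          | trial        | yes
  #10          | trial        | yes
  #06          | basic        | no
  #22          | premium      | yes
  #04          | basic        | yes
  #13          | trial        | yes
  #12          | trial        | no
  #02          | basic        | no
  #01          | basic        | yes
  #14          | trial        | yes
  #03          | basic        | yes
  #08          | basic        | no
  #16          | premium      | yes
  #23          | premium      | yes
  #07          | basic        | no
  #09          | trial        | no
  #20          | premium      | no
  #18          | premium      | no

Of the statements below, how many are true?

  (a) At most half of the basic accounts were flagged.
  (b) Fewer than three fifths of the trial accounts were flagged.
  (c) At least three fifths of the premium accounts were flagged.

(a) basic: |A| = 9, |A ∩ B| = 5; needs |A ∩ B| ≤ |A ∖ B| — false.
(b) trial: |A| = 7, |A ∩ B| = 5; needs |A ∩ B| / |A| < 3/5 — false.
(c) premium: |A| = 9, |A ∩ B| = 5; needs |A ∩ B| / |A| ≥ 3/5 — false.

0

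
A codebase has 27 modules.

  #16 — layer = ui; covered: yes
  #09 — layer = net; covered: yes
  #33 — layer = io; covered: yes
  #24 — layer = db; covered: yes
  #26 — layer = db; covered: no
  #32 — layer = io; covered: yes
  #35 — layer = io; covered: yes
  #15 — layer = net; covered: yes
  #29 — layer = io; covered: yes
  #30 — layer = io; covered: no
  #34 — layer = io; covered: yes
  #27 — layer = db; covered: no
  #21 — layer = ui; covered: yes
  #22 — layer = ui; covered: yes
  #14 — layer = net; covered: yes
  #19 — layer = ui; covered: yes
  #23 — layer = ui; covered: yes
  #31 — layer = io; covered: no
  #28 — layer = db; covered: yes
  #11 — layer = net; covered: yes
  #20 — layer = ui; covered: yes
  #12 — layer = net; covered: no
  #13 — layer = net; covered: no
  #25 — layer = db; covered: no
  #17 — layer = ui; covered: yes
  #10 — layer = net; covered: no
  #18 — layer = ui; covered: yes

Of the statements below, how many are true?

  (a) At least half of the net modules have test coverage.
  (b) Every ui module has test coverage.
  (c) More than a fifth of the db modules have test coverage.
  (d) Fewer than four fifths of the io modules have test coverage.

(a) net: |A| = 7, |A ∩ B| = 4; needs |A ∩ B| ≥ |A ∖ B| — true.
(b) ui: |A| = 8, |A ∩ B| = 8; needs A ⊆ B, i.e. every element of A is in B (|A ∖ B| = 0) — true.
(c) db: |A| = 5, |A ∩ B| = 2; needs |A ∩ B| / |A| > 1/5 — true.
(d) io: |A| = 7, |A ∩ B| = 5; needs |A ∩ B| / |A| < 4/5 — true.

4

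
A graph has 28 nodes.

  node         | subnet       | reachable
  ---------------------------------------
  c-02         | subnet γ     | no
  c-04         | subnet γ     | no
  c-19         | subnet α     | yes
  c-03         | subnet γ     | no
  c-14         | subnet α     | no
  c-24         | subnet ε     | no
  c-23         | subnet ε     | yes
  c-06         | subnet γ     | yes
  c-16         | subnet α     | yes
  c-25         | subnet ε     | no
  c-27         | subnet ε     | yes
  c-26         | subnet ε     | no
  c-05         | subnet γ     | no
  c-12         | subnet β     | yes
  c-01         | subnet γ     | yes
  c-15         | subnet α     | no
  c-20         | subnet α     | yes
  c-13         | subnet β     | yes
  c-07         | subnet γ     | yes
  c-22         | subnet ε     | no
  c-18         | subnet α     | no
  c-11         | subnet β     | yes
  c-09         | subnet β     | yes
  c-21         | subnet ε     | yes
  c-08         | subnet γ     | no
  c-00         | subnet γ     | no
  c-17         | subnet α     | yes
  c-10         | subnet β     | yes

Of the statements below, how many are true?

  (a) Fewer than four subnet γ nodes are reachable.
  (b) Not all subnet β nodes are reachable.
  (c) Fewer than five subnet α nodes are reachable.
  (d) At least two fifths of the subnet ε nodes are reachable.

3

(a) subnet γ: |A| = 9, |A ∩ B| = 3; needs |A ∩ B| < 4 — true.
(b) subnet β: |A| = 5, |A ∩ B| = 5; needs A ⊄ B (|A ∖ B| ≥ 1) — false.
(c) subnet α: |A| = 7, |A ∩ B| = 4; needs |A ∩ B| < 5 — true.
(d) subnet ε: |A| = 7, |A ∩ B| = 3; needs |A ∩ B| / |A| ≥ 2/5 — true.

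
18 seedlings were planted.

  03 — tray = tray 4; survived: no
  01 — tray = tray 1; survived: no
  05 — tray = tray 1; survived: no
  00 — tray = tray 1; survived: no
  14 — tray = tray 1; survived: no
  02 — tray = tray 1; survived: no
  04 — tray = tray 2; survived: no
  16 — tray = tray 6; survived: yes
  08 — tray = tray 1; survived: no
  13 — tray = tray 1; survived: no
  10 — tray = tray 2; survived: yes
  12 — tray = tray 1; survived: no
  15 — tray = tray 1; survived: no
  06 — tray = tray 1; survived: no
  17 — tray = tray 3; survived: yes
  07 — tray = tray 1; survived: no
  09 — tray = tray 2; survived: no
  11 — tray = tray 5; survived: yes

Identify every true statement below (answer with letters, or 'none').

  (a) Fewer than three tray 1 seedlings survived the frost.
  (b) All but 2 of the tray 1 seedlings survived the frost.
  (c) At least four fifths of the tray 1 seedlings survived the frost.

(a)

|A| = 11, |A ∩ B| = 0, |A ∖ B| = 11.
(a) |A ∩ B| < 3: holds.
(b) |A ∖ B| = 2: fails.
(c) |A ∩ B| / |A| ≥ 4/5: fails.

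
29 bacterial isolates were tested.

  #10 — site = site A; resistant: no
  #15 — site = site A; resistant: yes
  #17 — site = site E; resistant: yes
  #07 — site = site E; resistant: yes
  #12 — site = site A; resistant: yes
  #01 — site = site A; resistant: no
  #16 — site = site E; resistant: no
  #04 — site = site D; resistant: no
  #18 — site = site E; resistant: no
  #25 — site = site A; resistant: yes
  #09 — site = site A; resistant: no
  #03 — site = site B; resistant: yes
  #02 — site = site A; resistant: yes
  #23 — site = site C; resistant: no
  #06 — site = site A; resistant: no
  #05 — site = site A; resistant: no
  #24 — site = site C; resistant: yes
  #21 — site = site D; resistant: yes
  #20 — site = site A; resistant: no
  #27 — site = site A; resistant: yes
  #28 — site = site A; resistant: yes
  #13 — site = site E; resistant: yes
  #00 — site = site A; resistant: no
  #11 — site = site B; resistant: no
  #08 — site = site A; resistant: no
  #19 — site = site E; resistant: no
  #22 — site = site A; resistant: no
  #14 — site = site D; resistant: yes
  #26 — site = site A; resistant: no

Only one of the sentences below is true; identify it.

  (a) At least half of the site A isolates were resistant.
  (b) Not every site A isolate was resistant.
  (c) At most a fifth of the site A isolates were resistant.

(b)

|A| = 16, |A ∩ B| = 6, |A ∖ B| = 10.
(a) requires |A ∩ B| ≥ |A ∖ B|: false.
(b) requires A ⊄ B (|A ∖ B| ≥ 1): true.
(c) requires |A ∩ B| / |A| ≤ 1/5: false.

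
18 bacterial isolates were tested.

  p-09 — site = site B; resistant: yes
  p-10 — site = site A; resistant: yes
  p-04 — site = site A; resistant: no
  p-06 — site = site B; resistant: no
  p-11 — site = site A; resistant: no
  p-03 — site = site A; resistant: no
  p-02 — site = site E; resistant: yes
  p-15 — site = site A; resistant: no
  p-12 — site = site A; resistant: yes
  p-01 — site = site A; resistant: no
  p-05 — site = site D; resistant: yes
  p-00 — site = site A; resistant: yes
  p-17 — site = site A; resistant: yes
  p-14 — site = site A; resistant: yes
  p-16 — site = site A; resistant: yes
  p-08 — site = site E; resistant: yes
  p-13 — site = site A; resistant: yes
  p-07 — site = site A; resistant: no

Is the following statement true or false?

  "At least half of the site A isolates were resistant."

'At least half of the site A isolates were resistant' holds iff |A ∩ B| ≥ |A ∖ B|.
A (the restrictor) = {p-10, p-04, p-11, p-03, p-15, p-12, p-01, p-00, p-17, p-14, p-16, p-13, p-07}, |A| = 13.
A ∩ B = {p-10, p-12, p-00, p-17, p-14, p-16, p-13}, so |A ∩ B| = 7.
A ∖ B = {p-04, p-11, p-03, p-15, p-01, p-07}, so |A ∖ B| = 6.
7 > 6, so the statement is true.

True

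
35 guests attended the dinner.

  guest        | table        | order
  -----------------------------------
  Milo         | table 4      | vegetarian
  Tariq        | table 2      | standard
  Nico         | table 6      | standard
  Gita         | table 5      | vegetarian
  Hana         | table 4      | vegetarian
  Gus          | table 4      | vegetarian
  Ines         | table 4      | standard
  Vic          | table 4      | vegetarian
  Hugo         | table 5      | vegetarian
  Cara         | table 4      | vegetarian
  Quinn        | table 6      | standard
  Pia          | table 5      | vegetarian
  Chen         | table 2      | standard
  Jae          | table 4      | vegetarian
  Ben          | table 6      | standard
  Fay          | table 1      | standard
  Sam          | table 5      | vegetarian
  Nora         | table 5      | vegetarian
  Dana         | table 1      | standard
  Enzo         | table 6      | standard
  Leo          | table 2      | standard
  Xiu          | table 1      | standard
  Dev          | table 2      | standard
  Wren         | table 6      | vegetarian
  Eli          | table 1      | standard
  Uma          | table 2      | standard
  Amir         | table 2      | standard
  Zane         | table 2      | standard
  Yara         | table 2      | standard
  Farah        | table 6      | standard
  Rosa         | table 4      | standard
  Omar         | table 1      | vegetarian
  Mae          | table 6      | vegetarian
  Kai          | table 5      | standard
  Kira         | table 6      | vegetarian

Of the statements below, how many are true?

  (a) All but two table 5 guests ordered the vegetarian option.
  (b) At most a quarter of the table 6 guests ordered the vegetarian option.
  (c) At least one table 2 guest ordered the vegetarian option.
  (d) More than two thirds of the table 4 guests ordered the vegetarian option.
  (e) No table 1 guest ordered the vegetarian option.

(a) table 5: |A| = 6, |A ∩ B| = 5; needs |A ∖ B| = 2 — false.
(b) table 6: |A| = 8, |A ∩ B| = 3; needs |A ∩ B| / |A| ≤ 1/4 — false.
(c) table 2: |A| = 8, |A ∩ B| = 0; needs A ∩ B ≠ ∅ (|A ∩ B| ≥ 1) — false.
(d) table 4: |A| = 8, |A ∩ B| = 6; needs |A ∩ B| / |A| > 2/3 — true.
(e) table 1: |A| = 5, |A ∩ B| = 1; needs A ∩ B = ∅ (|A ∩ B| = 0) — false.

1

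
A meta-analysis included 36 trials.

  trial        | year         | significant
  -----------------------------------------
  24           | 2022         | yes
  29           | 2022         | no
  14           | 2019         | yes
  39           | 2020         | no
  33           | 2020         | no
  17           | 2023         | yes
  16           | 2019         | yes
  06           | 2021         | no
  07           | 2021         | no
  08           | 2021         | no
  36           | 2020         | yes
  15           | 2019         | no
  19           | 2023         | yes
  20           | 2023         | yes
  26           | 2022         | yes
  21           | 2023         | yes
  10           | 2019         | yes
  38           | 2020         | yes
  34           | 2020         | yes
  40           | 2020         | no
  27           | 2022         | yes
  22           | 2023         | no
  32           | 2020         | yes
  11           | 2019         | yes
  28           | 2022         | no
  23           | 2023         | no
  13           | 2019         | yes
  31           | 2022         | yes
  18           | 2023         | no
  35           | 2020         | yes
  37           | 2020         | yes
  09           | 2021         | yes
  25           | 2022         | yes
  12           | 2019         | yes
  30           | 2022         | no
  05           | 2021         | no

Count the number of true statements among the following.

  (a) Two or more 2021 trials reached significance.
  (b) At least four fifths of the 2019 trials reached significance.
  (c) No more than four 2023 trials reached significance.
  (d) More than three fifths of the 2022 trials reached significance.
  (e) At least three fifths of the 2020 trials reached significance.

(a) 2021: |A| = 5, |A ∩ B| = 1; needs |A ∩ B| ≥ 2 — false.
(b) 2019: |A| = 7, |A ∩ B| = 6; needs |A ∩ B| / |A| ≥ 4/5 — true.
(c) 2023: |A| = 7, |A ∩ B| = 4; needs |A ∩ B| ≤ 4 — true.
(d) 2022: |A| = 8, |A ∩ B| = 5; needs |A ∩ B| / |A| > 3/5 — true.
(e) 2020: |A| = 9, |A ∩ B| = 6; needs |A ∩ B| / |A| ≥ 3/5 — true.

4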